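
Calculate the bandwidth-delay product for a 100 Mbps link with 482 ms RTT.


BDP = bandwidth * RTT
= 100 Mbps * 482 ms
= 100 * 1e6 * 482 / 1000 bits
= 48200000 bits
= 6025000 bytes
= 5883.7891 KB
BDP = 48200000 bits (6025000 bytes)


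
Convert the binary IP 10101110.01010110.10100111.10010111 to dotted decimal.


10101110 = 174
01010110 = 86
10100111 = 167
10010111 = 151
IP: 174.86.167.151


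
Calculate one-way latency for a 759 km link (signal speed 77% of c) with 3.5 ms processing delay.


Speed = 0.77 * 3e5 km/s = 231000 km/s
Propagation delay = 759 / 231000 = 0.0033 s = 3.2857 ms
Processing delay = 3.5 ms
Total one-way latency = 6.7857 ms


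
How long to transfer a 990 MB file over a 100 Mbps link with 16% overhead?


Effective throughput = 100 * (1 - 16/100) = 84 Mbps
File size in Mb = 990 * 8 = 7920 Mb
Time = 7920 / 84
Time = 94.2857 seconds


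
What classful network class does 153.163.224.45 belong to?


First octet: 153
Binary: 10011001
10xxxxxx -> Class B (128-191)
Class B, default mask 255.255.0.0 (/16)


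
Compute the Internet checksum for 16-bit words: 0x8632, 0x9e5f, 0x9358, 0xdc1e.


Sum all words (with carry folding):
+ 0x8632 = 0x8632
+ 0x9e5f = 0x2492
+ 0x9358 = 0xb7ea
+ 0xdc1e = 0x9409
One's complement: ~0x9409
Checksum = 0x6bf6


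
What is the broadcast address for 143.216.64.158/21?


Network: 143.216.64.0/21
Host bits = 11
Set all host bits to 1:
Broadcast: 143.216.71.255


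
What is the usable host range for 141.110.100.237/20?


Network: 141.110.96.0
Broadcast: 141.110.111.255
First usable = network + 1
Last usable = broadcast - 1
Range: 141.110.96.1 to 141.110.111.254


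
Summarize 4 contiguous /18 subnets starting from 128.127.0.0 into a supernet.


Original prefix: /18
Number of subnets: 4 = 2^2
New prefix = 18 - 2 = 16
Supernet: 128.127.0.0/16


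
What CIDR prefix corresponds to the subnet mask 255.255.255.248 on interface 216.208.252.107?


Binary: 11111111.11111111.11111111.11111000
Count leading 1s
Prefix: /29


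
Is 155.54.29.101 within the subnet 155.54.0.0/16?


Subnet network: 155.54.0.0
Test IP AND mask: 155.54.0.0
Yes, 155.54.29.101 is in 155.54.0.0/16


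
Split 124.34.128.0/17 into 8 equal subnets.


New prefix = 17 + 3 = 20
Each subnet has 4096 addresses
  124.34.128.0/20
  124.34.144.0/20
  124.34.160.0/20
  124.34.176.0/20
  124.34.192.0/20
  124.34.208.0/20
  124.34.224.0/20
  124.34.240.0/20
Subnets: 124.34.128.0/20, 124.34.144.0/20, 124.34.160.0/20, 124.34.176.0/20, 124.34.192.0/20, 124.34.208.0/20, 124.34.224.0/20, 124.34.240.0/20


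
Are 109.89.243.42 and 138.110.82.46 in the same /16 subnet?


Mask: 255.255.0.0
109.89.243.42 AND mask = 109.89.0.0
138.110.82.46 AND mask = 138.110.0.0
No, different subnets (109.89.0.0 vs 138.110.0.0)


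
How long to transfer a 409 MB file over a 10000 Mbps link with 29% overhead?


Effective throughput = 10000 * (1 - 29/100) = 7100 Mbps
File size in Mb = 409 * 8 = 3272 Mb
Time = 3272 / 7100
Time = 0.4608 seconds


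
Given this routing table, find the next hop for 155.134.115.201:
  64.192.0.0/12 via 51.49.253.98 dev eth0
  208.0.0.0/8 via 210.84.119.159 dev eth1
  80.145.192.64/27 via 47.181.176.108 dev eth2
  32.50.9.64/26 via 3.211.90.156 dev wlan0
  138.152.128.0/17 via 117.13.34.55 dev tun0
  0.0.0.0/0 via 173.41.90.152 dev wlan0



Longest prefix match for 155.134.115.201:
  /12 64.192.0.0: no
  /8 208.0.0.0: no
  /27 80.145.192.64: no
  /26 32.50.9.64: no
  /17 138.152.128.0: no
  /0 0.0.0.0: MATCH
Selected: next-hop 173.41.90.152 via wlan0 (matched /0)


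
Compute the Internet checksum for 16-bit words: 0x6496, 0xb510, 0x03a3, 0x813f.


Sum all words (with carry folding):
+ 0x6496 = 0x6496
+ 0xb510 = 0x19a7
+ 0x03a3 = 0x1d4a
+ 0x813f = 0x9e89
One's complement: ~0x9e89
Checksum = 0x6176


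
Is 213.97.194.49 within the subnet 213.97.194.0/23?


Subnet network: 213.97.194.0
Test IP AND mask: 213.97.194.0
Yes, 213.97.194.49 is in 213.97.194.0/23


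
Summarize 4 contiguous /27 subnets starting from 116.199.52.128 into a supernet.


Original prefix: /27
Number of subnets: 4 = 2^2
New prefix = 27 - 2 = 25
Supernet: 116.199.52.128/25


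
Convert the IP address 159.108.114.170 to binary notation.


159 = 10011111
108 = 01101100
114 = 01110010
170 = 10101010
Binary: 10011111.01101100.01110010.10101010


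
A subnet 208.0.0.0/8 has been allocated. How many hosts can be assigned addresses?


Host bits = 32 - 8 = 24
Total addresses = 2^24 = 16777216
Usable = total - 2 (network and broadcast)
Usable hosts: 16777214


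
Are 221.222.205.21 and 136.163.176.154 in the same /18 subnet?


Mask: 255.255.192.0
221.222.205.21 AND mask = 221.222.192.0
136.163.176.154 AND mask = 136.163.128.0
No, different subnets (221.222.192.0 vs 136.163.128.0)


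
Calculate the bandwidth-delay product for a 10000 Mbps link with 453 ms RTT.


BDP = bandwidth * RTT
= 10000 Mbps * 453 ms
= 10000 * 1e6 * 453 / 1000 bits
= 4530000000 bits
= 566250000 bytes
= 552978.5156 KB
BDP = 4530000000 bits (566250000 bytes)


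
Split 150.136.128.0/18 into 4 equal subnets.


New prefix = 18 + 2 = 20
Each subnet has 4096 addresses
  150.136.128.0/20
  150.136.144.0/20
  150.136.160.0/20
  150.136.176.0/20
Subnets: 150.136.128.0/20, 150.136.144.0/20, 150.136.160.0/20, 150.136.176.0/20


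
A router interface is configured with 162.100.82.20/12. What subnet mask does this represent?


/12 means 12 network bits, 20 host bits
Binary: 11111111111100000000000000000000
Mask: 255.240.0.0


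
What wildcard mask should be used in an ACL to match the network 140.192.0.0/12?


Subnet mask: 255.240.0.0
Wildcard = 255.255.255.255 - subnet mask
255 - 255 = 0
255 - 240 = 15
255 - 0 = 255
255 - 0 = 255
Wildcard: 0.15.255.255


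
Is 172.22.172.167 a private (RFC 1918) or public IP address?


RFC 1918 private ranges:
  10.0.0.0/8 (10.0.0.0 - 10.255.255.255)
  172.16.0.0/12 (172.16.0.0 - 172.31.255.255)
  192.168.0.0/16 (192.168.0.0 - 192.168.255.255)
Private (in 172.16.0.0/12)


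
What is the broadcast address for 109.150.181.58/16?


Network: 109.150.0.0/16
Host bits = 16
Set all host bits to 1:
Broadcast: 109.150.255.255


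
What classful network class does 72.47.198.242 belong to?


First octet: 72
Binary: 01001000
0xxxxxxx -> Class A (1-126)
Class A, default mask 255.0.0.0 (/8)


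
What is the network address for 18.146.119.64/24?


IP:   00010010.10010010.01110111.01000000
Mask: 11111111.11111111.11111111.00000000
AND operation:
Net:  00010010.10010010.01110111.00000000
Network: 18.146.119.0/24


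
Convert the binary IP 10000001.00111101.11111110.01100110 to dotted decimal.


10000001 = 129
00111101 = 61
11111110 = 254
01100110 = 102
IP: 129.61.254.102


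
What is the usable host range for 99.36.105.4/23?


Network: 99.36.104.0
Broadcast: 99.36.105.255
First usable = network + 1
Last usable = broadcast - 1
Range: 99.36.104.1 to 99.36.105.254


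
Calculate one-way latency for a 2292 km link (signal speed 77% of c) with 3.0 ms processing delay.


Speed = 0.77 * 3e5 km/s = 231000 km/s
Propagation delay = 2292 / 231000 = 0.0099 s = 9.9221 ms
Processing delay = 3.0 ms
Total one-way latency = 12.9221 ms


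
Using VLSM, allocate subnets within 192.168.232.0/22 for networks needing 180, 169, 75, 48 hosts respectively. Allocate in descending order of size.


180 hosts -> /24 (254 usable): 192.168.232.0/24
169 hosts -> /24 (254 usable): 192.168.233.0/24
75 hosts -> /25 (126 usable): 192.168.234.0/25
48 hosts -> /26 (62 usable): 192.168.234.128/26
Allocation: 192.168.232.0/24 (180 hosts, 254 usable); 192.168.233.0/24 (169 hosts, 254 usable); 192.168.234.0/25 (75 hosts, 126 usable); 192.168.234.128/26 (48 hosts, 62 usable)


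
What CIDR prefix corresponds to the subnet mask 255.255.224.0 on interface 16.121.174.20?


Binary: 11111111.11111111.11100000.00000000
Count leading 1s
Prefix: /19


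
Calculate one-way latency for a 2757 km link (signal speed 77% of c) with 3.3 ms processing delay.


Speed = 0.77 * 3e5 km/s = 231000 km/s
Propagation delay = 2757 / 231000 = 0.0119 s = 11.9351 ms
Processing delay = 3.3 ms
Total one-way latency = 15.2351 ms


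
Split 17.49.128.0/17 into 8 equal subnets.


New prefix = 17 + 3 = 20
Each subnet has 4096 addresses
  17.49.128.0/20
  17.49.144.0/20
  17.49.160.0/20
  17.49.176.0/20
  17.49.192.0/20
  17.49.208.0/20
  17.49.224.0/20
  17.49.240.0/20
Subnets: 17.49.128.0/20, 17.49.144.0/20, 17.49.160.0/20, 17.49.176.0/20, 17.49.192.0/20, 17.49.208.0/20, 17.49.224.0/20, 17.49.240.0/20


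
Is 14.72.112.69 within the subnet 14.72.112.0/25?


Subnet network: 14.72.112.0
Test IP AND mask: 14.72.112.0
Yes, 14.72.112.69 is in 14.72.112.0/25


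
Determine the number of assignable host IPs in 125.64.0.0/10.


Host bits = 32 - 10 = 22
Total addresses = 2^22 = 4194304
Usable = total - 2 (network and broadcast)
Usable hosts: 4194302


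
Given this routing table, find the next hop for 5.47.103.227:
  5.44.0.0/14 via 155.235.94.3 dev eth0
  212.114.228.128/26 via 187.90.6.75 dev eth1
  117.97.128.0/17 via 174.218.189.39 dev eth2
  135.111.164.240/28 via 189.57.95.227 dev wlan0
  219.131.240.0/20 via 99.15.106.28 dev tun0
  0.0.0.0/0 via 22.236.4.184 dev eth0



Longest prefix match for 5.47.103.227:
  /14 5.44.0.0: MATCH
  /26 212.114.228.128: no
  /17 117.97.128.0: no
  /28 135.111.164.240: no
  /20 219.131.240.0: no
  /0 0.0.0.0: MATCH
Selected: next-hop 155.235.94.3 via eth0 (matched /14)


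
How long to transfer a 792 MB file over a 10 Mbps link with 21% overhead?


Effective throughput = 10 * (1 - 21/100) = 7.9 Mbps
File size in Mb = 792 * 8 = 6336 Mb
Time = 6336 / 7.9
Time = 802.0253 seconds


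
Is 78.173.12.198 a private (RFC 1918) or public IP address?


RFC 1918 private ranges:
  10.0.0.0/8 (10.0.0.0 - 10.255.255.255)
  172.16.0.0/12 (172.16.0.0 - 172.31.255.255)
  192.168.0.0/16 (192.168.0.0 - 192.168.255.255)
Public (not in any RFC 1918 range)


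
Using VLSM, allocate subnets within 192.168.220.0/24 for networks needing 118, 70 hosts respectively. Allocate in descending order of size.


118 hosts -> /25 (126 usable): 192.168.220.0/25
70 hosts -> /25 (126 usable): 192.168.220.128/25
Allocation: 192.168.220.0/25 (118 hosts, 126 usable); 192.168.220.128/25 (70 hosts, 126 usable)


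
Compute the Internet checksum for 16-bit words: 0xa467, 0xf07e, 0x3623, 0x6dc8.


Sum all words (with carry folding):
+ 0xa467 = 0xa467
+ 0xf07e = 0x94e6
+ 0x3623 = 0xcb09
+ 0x6dc8 = 0x38d2
One's complement: ~0x38d2
Checksum = 0xc72d


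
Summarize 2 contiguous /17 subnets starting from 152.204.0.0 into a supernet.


Original prefix: /17
Number of subnets: 2 = 2^1
New prefix = 17 - 1 = 16
Supernet: 152.204.0.0/16


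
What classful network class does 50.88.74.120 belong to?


First octet: 50
Binary: 00110010
0xxxxxxx -> Class A (1-126)
Class A, default mask 255.0.0.0 (/8)


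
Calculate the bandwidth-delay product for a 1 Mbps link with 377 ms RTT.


BDP = bandwidth * RTT
= 1 Mbps * 377 ms
= 1 * 1e6 * 377 / 1000 bits
= 377000 bits
= 47125 bytes
= 46.0205 KB
BDP = 377000 bits (47125 bytes)


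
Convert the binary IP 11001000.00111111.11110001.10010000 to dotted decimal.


11001000 = 200
00111111 = 63
11110001 = 241
10010000 = 144
IP: 200.63.241.144


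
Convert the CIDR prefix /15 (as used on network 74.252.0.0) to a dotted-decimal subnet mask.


/15 means 15 network bits, 17 host bits
Binary: 11111111111111100000000000000000
Mask: 255.254.0.0


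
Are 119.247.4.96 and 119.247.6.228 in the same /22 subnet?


Mask: 255.255.252.0
119.247.4.96 AND mask = 119.247.4.0
119.247.6.228 AND mask = 119.247.4.0
Yes, same subnet (119.247.4.0)


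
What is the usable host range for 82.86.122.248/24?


Network: 82.86.122.0
Broadcast: 82.86.122.255
First usable = network + 1
Last usable = broadcast - 1
Range: 82.86.122.1 to 82.86.122.254


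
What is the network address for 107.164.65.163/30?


IP:   01101011.10100100.01000001.10100011
Mask: 11111111.11111111.11111111.11111100
AND operation:
Net:  01101011.10100100.01000001.10100000
Network: 107.164.65.160/30


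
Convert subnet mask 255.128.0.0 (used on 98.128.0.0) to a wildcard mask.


Subnet mask: 255.128.0.0
Wildcard = 255.255.255.255 - subnet mask
255 - 255 = 0
255 - 128 = 127
255 - 0 = 255
255 - 0 = 255
Wildcard: 0.127.255.255


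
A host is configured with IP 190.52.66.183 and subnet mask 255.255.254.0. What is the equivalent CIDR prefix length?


Binary: 11111111.11111111.11111110.00000000
Count leading 1s
Prefix: /23


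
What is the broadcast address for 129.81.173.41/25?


Network: 129.81.173.0/25
Host bits = 7
Set all host bits to 1:
Broadcast: 129.81.173.127


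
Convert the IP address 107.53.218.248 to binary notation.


107 = 01101011
53 = 00110101
218 = 11011010
248 = 11111000
Binary: 01101011.00110101.11011010.11111000


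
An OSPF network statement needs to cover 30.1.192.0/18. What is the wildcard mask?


Subnet mask: 255.255.192.0
Wildcard = 255.255.255.255 - subnet mask
255 - 255 = 0
255 - 255 = 0
255 - 192 = 63
255 - 0 = 255
Wildcard: 0.0.63.255


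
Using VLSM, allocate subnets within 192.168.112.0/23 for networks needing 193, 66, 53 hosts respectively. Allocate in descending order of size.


193 hosts -> /24 (254 usable): 192.168.112.0/24
66 hosts -> /25 (126 usable): 192.168.113.0/25
53 hosts -> /26 (62 usable): 192.168.113.128/26
Allocation: 192.168.112.0/24 (193 hosts, 254 usable); 192.168.113.0/25 (66 hosts, 126 usable); 192.168.113.128/26 (53 hosts, 62 usable)


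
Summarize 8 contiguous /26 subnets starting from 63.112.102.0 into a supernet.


Original prefix: /26
Number of subnets: 8 = 2^3
New prefix = 26 - 3 = 23
Supernet: 63.112.102.0/23


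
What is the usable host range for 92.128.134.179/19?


Network: 92.128.128.0
Broadcast: 92.128.159.255
First usable = network + 1
Last usable = broadcast - 1
Range: 92.128.128.1 to 92.128.159.254


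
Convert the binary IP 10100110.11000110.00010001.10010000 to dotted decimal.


10100110 = 166
11000110 = 198
00010001 = 17
10010000 = 144
IP: 166.198.17.144


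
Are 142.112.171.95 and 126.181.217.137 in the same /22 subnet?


Mask: 255.255.252.0
142.112.171.95 AND mask = 142.112.168.0
126.181.217.137 AND mask = 126.181.216.0
No, different subnets (142.112.168.0 vs 126.181.216.0)


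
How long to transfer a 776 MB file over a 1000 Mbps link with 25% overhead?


Effective throughput = 1000 * (1 - 25/100) = 750 Mbps
File size in Mb = 776 * 8 = 6208 Mb
Time = 6208 / 750
Time = 8.2773 seconds


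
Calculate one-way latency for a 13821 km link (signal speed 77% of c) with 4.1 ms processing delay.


Speed = 0.77 * 3e5 km/s = 231000 km/s
Propagation delay = 13821 / 231000 = 0.0598 s = 59.8312 ms
Processing delay = 4.1 ms
Total one-way latency = 63.9312 ms


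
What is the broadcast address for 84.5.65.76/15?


Network: 84.4.0.0/15
Host bits = 17
Set all host bits to 1:
Broadcast: 84.5.255.255


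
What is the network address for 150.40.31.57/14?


IP:   10010110.00101000.00011111.00111001
Mask: 11111111.11111100.00000000.00000000
AND operation:
Net:  10010110.00101000.00000000.00000000
Network: 150.40.0.0/14


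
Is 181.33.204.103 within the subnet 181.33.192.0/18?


Subnet network: 181.33.192.0
Test IP AND mask: 181.33.192.0
Yes, 181.33.204.103 is in 181.33.192.0/18


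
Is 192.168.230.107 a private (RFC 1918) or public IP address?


RFC 1918 private ranges:
  10.0.0.0/8 (10.0.0.0 - 10.255.255.255)
  172.16.0.0/12 (172.16.0.0 - 172.31.255.255)
  192.168.0.0/16 (192.168.0.0 - 192.168.255.255)
Private (in 192.168.0.0/16)


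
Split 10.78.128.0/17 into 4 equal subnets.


New prefix = 17 + 2 = 19
Each subnet has 8192 addresses
  10.78.128.0/19
  10.78.160.0/19
  10.78.192.0/19
  10.78.224.0/19
Subnets: 10.78.128.0/19, 10.78.160.0/19, 10.78.192.0/19, 10.78.224.0/19


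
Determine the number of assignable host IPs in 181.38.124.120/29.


Host bits = 32 - 29 = 3
Total addresses = 2^3 = 8
Usable = total - 2 (network and broadcast)
Usable hosts: 6


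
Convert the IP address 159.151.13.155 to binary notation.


159 = 10011111
151 = 10010111
13 = 00001101
155 = 10011011
Binary: 10011111.10010111.00001101.10011011


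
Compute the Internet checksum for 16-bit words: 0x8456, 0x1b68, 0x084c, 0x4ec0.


Sum all words (with carry folding):
+ 0x8456 = 0x8456
+ 0x1b68 = 0x9fbe
+ 0x084c = 0xa80a
+ 0x4ec0 = 0xf6ca
One's complement: ~0xf6ca
Checksum = 0x0935


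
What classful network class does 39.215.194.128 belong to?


First octet: 39
Binary: 00100111
0xxxxxxx -> Class A (1-126)
Class A, default mask 255.0.0.0 (/8)


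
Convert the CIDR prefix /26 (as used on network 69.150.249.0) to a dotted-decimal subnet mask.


/26 means 26 network bits, 6 host bits
Binary: 11111111111111111111111111000000
Mask: 255.255.255.192


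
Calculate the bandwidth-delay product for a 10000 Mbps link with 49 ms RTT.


BDP = bandwidth * RTT
= 10000 Mbps * 49 ms
= 10000 * 1e6 * 49 / 1000 bits
= 490000000 bits
= 61250000 bytes
= 59814.4531 KB
BDP = 490000000 bits (61250000 bytes)


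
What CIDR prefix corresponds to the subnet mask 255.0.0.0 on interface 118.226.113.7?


Binary: 11111111.00000000.00000000.00000000
Count leading 1s
Prefix: /8


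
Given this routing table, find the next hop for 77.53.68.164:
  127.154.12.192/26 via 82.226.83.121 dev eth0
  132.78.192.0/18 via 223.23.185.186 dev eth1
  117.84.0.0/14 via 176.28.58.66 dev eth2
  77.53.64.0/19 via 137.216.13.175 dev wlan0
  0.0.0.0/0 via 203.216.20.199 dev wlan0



Longest prefix match for 77.53.68.164:
  /26 127.154.12.192: no
  /18 132.78.192.0: no
  /14 117.84.0.0: no
  /19 77.53.64.0: MATCH
  /0 0.0.0.0: MATCH
Selected: next-hop 137.216.13.175 via wlan0 (matched /19)


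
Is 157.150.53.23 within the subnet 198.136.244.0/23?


Subnet network: 198.136.244.0
Test IP AND mask: 157.150.52.0
No, 157.150.53.23 is not in 198.136.244.0/23


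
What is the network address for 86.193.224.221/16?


IP:   01010110.11000001.11100000.11011101
Mask: 11111111.11111111.00000000.00000000
AND operation:
Net:  01010110.11000001.00000000.00000000
Network: 86.193.0.0/16


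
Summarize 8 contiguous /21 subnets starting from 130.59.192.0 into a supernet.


Original prefix: /21
Number of subnets: 8 = 2^3
New prefix = 21 - 3 = 18
Supernet: 130.59.192.0/18


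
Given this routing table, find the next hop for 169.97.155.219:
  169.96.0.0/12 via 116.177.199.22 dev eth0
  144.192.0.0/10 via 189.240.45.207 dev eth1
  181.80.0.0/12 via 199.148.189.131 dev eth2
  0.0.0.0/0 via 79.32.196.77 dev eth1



Longest prefix match for 169.97.155.219:
  /12 169.96.0.0: MATCH
  /10 144.192.0.0: no
  /12 181.80.0.0: no
  /0 0.0.0.0: MATCH
Selected: next-hop 116.177.199.22 via eth0 (matched /12)


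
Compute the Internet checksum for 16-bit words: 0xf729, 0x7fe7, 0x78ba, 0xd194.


Sum all words (with carry folding):
+ 0xf729 = 0xf729
+ 0x7fe7 = 0x7711
+ 0x78ba = 0xefcb
+ 0xd194 = 0xc160
One's complement: ~0xc160
Checksum = 0x3e9f


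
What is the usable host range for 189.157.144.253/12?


Network: 189.144.0.0
Broadcast: 189.159.255.255
First usable = network + 1
Last usable = broadcast - 1
Range: 189.144.0.1 to 189.159.255.254


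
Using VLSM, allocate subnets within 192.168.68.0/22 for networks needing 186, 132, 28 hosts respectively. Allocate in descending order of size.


186 hosts -> /24 (254 usable): 192.168.68.0/24
132 hosts -> /24 (254 usable): 192.168.69.0/24
28 hosts -> /27 (30 usable): 192.168.70.0/27
Allocation: 192.168.68.0/24 (186 hosts, 254 usable); 192.168.69.0/24 (132 hosts, 254 usable); 192.168.70.0/27 (28 hosts, 30 usable)


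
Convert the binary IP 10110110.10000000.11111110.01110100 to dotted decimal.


10110110 = 182
10000000 = 128
11111110 = 254
01110100 = 116
IP: 182.128.254.116


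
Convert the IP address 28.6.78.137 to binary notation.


28 = 00011100
6 = 00000110
78 = 01001110
137 = 10001001
Binary: 00011100.00000110.01001110.10001001


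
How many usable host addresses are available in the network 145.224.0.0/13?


Host bits = 32 - 13 = 19
Total addresses = 2^19 = 524288
Usable = total - 2 (network and broadcast)
Usable hosts: 524286


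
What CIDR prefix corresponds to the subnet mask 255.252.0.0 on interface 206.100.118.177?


Binary: 11111111.11111100.00000000.00000000
Count leading 1s
Prefix: /14


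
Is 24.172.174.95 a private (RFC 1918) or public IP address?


RFC 1918 private ranges:
  10.0.0.0/8 (10.0.0.0 - 10.255.255.255)
  172.16.0.0/12 (172.16.0.0 - 172.31.255.255)
  192.168.0.0/16 (192.168.0.0 - 192.168.255.255)
Public (not in any RFC 1918 range)


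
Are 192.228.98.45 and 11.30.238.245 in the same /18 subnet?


Mask: 255.255.192.0
192.228.98.45 AND mask = 192.228.64.0
11.30.238.245 AND mask = 11.30.192.0
No, different subnets (192.228.64.0 vs 11.30.192.0)


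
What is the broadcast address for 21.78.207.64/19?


Network: 21.78.192.0/19
Host bits = 13
Set all host bits to 1:
Broadcast: 21.78.223.255


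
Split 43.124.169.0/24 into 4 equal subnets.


New prefix = 24 + 2 = 26
Each subnet has 64 addresses
  43.124.169.0/26
  43.124.169.64/26
  43.124.169.128/26
  43.124.169.192/26
Subnets: 43.124.169.0/26, 43.124.169.64/26, 43.124.169.128/26, 43.124.169.192/26


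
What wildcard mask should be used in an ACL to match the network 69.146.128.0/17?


Subnet mask: 255.255.128.0
Wildcard = 255.255.255.255 - subnet mask
255 - 255 = 0
255 - 255 = 0
255 - 128 = 127
255 - 0 = 255
Wildcard: 0.0.127.255


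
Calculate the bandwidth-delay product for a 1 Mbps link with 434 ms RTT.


BDP = bandwidth * RTT
= 1 Mbps * 434 ms
= 1 * 1e6 * 434 / 1000 bits
= 434000 bits
= 54250 bytes
= 52.9785 KB
BDP = 434000 bits (54250 bytes)


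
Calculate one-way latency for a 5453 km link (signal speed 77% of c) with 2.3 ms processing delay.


Speed = 0.77 * 3e5 km/s = 231000 km/s
Propagation delay = 5453 / 231000 = 0.0236 s = 23.6061 ms
Processing delay = 2.3 ms
Total one-way latency = 25.9061 ms


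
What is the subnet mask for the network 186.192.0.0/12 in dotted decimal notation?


/12 means 12 network bits, 20 host bits
Binary: 11111111111100000000000000000000
Mask: 255.240.0.0


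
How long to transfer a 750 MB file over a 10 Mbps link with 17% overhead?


Effective throughput = 10 * (1 - 17/100) = 8.3 Mbps
File size in Mb = 750 * 8 = 6000 Mb
Time = 6000 / 8.3
Time = 722.8916 seconds


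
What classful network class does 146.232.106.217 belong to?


First octet: 146
Binary: 10010010
10xxxxxx -> Class B (128-191)
Class B, default mask 255.255.0.0 (/16)


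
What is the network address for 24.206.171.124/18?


IP:   00011000.11001110.10101011.01111100
Mask: 11111111.11111111.11000000.00000000
AND operation:
Net:  00011000.11001110.10000000.00000000
Network: 24.206.128.0/18


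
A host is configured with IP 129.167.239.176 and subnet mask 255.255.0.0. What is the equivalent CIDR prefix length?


Binary: 11111111.11111111.00000000.00000000
Count leading 1s
Prefix: /16


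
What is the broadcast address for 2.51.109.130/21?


Network: 2.51.104.0/21
Host bits = 11
Set all host bits to 1:
Broadcast: 2.51.111.255


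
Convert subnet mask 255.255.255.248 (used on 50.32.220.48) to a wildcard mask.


Subnet mask: 255.255.255.248
Wildcard = 255.255.255.255 - subnet mask
255 - 255 = 0
255 - 255 = 0
255 - 255 = 0
255 - 248 = 7
Wildcard: 0.0.0.7


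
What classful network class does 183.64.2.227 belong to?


First octet: 183
Binary: 10110111
10xxxxxx -> Class B (128-191)
Class B, default mask 255.255.0.0 (/16)


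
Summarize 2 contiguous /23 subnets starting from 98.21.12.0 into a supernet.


Original prefix: /23
Number of subnets: 2 = 2^1
New prefix = 23 - 1 = 22
Supernet: 98.21.12.0/22


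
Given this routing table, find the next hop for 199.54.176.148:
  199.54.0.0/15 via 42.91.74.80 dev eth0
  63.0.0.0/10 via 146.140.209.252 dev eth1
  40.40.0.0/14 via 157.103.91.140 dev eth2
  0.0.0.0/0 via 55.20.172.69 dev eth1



Longest prefix match for 199.54.176.148:
  /15 199.54.0.0: MATCH
  /10 63.0.0.0: no
  /14 40.40.0.0: no
  /0 0.0.0.0: MATCH
Selected: next-hop 42.91.74.80 via eth0 (matched /15)


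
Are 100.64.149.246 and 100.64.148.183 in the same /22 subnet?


Mask: 255.255.252.0
100.64.149.246 AND mask = 100.64.148.0
100.64.148.183 AND mask = 100.64.148.0
Yes, same subnet (100.64.148.0)


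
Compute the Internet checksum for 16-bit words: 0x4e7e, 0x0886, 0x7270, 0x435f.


Sum all words (with carry folding):
+ 0x4e7e = 0x4e7e
+ 0x0886 = 0x5704
+ 0x7270 = 0xc974
+ 0x435f = 0x0cd4
One's complement: ~0x0cd4
Checksum = 0xf32b


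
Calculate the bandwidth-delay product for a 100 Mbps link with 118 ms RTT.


BDP = bandwidth * RTT
= 100 Mbps * 118 ms
= 100 * 1e6 * 118 / 1000 bits
= 11800000 bits
= 1475000 bytes
= 1440.4297 KB
BDP = 11800000 bits (1475000 bytes)


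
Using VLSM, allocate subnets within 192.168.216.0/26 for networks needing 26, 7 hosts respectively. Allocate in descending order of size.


26 hosts -> /27 (30 usable): 192.168.216.0/27
7 hosts -> /28 (14 usable): 192.168.216.32/28
Allocation: 192.168.216.0/27 (26 hosts, 30 usable); 192.168.216.32/28 (7 hosts, 14 usable)


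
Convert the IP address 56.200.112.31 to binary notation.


56 = 00111000
200 = 11001000
112 = 01110000
31 = 00011111
Binary: 00111000.11001000.01110000.00011111


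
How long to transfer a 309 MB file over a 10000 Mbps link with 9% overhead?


Effective throughput = 10000 * (1 - 9/100) = 9100 Mbps
File size in Mb = 309 * 8 = 2472 Mb
Time = 2472 / 9100
Time = 0.2716 seconds


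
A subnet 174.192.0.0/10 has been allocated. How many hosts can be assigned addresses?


Host bits = 32 - 10 = 22
Total addresses = 2^22 = 4194304
Usable = total - 2 (network and broadcast)
Usable hosts: 4194302


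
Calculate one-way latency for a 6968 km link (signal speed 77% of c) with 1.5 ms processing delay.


Speed = 0.77 * 3e5 km/s = 231000 km/s
Propagation delay = 6968 / 231000 = 0.0302 s = 30.1645 ms
Processing delay = 1.5 ms
Total one-way latency = 31.6645 ms


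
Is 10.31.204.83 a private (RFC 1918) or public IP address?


RFC 1918 private ranges:
  10.0.0.0/8 (10.0.0.0 - 10.255.255.255)
  172.16.0.0/12 (172.16.0.0 - 172.31.255.255)
  192.168.0.0/16 (192.168.0.0 - 192.168.255.255)
Private (in 10.0.0.0/8)


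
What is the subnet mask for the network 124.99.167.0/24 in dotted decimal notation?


/24 means 24 network bits, 8 host bits
Binary: 11111111111111111111111100000000
Mask: 255.255.255.0


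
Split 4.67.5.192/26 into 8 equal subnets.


New prefix = 26 + 3 = 29
Each subnet has 8 addresses
  4.67.5.192/29
  4.67.5.200/29
  4.67.5.208/29
  4.67.5.216/29
  4.67.5.224/29
  4.67.5.232/29
  4.67.5.240/29
  4.67.5.248/29
Subnets: 4.67.5.192/29, 4.67.5.200/29, 4.67.5.208/29, 4.67.5.216/29, 4.67.5.224/29, 4.67.5.232/29, 4.67.5.240/29, 4.67.5.248/29


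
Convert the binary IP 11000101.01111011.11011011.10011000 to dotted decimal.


11000101 = 197
01111011 = 123
11011011 = 219
10011000 = 152
IP: 197.123.219.152


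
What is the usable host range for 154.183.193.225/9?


Network: 154.128.0.0
Broadcast: 154.255.255.255
First usable = network + 1
Last usable = broadcast - 1
Range: 154.128.0.1 to 154.255.255.254


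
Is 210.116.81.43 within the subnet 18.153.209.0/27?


Subnet network: 18.153.209.0
Test IP AND mask: 210.116.81.32
No, 210.116.81.43 is not in 18.153.209.0/27


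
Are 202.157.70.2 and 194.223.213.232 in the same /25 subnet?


Mask: 255.255.255.128
202.157.70.2 AND mask = 202.157.70.0
194.223.213.232 AND mask = 194.223.213.128
No, different subnets (202.157.70.0 vs 194.223.213.128)


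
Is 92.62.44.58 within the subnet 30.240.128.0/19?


Subnet network: 30.240.128.0
Test IP AND mask: 92.62.32.0
No, 92.62.44.58 is not in 30.240.128.0/19


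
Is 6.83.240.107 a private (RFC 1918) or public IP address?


RFC 1918 private ranges:
  10.0.0.0/8 (10.0.0.0 - 10.255.255.255)
  172.16.0.0/12 (172.16.0.0 - 172.31.255.255)
  192.168.0.0/16 (192.168.0.0 - 192.168.255.255)
Public (not in any RFC 1918 range)


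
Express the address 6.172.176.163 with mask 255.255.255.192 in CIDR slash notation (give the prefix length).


Binary: 11111111.11111111.11111111.11000000
Count leading 1s
Prefix: /26


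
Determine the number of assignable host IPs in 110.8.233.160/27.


Host bits = 32 - 27 = 5
Total addresses = 2^5 = 32
Usable = total - 2 (network and broadcast)
Usable hosts: 30


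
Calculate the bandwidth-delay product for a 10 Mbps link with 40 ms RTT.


BDP = bandwidth * RTT
= 10 Mbps * 40 ms
= 10 * 1e6 * 40 / 1000 bits
= 400000 bits
= 50000 bytes
= 48.8281 KB
BDP = 400000 bits (50000 bytes)


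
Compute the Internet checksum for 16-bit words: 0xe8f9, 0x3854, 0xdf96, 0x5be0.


Sum all words (with carry folding):
+ 0xe8f9 = 0xe8f9
+ 0x3854 = 0x214e
+ 0xdf96 = 0x00e5
+ 0x5be0 = 0x5cc5
One's complement: ~0x5cc5
Checksum = 0xa33a


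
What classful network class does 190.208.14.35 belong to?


First octet: 190
Binary: 10111110
10xxxxxx -> Class B (128-191)
Class B, default mask 255.255.0.0 (/16)


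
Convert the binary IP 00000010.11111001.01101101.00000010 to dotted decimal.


00000010 = 2
11111001 = 249
01101101 = 109
00000010 = 2
IP: 2.249.109.2


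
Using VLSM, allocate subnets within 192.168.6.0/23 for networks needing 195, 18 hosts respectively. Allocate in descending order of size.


195 hosts -> /24 (254 usable): 192.168.6.0/24
18 hosts -> /27 (30 usable): 192.168.7.0/27
Allocation: 192.168.6.0/24 (195 hosts, 254 usable); 192.168.7.0/27 (18 hosts, 30 usable)


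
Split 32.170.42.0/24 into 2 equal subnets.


New prefix = 24 + 1 = 25
Each subnet has 128 addresses
  32.170.42.0/25
  32.170.42.128/25
Subnets: 32.170.42.0/25, 32.170.42.128/25


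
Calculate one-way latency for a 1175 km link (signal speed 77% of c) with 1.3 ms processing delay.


Speed = 0.77 * 3e5 km/s = 231000 km/s
Propagation delay = 1175 / 231000 = 0.0051 s = 5.0866 ms
Processing delay = 1.3 ms
Total one-way latency = 6.3866 ms


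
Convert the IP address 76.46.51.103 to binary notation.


76 = 01001100
46 = 00101110
51 = 00110011
103 = 01100111
Binary: 01001100.00101110.00110011.01100111


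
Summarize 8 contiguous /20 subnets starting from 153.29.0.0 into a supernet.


Original prefix: /20
Number of subnets: 8 = 2^3
New prefix = 20 - 3 = 17
Supernet: 153.29.0.0/17


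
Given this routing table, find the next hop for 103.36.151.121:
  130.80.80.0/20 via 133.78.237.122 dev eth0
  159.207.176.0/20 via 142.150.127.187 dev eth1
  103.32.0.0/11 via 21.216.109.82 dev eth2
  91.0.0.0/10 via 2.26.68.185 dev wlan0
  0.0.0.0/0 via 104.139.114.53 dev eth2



Longest prefix match for 103.36.151.121:
  /20 130.80.80.0: no
  /20 159.207.176.0: no
  /11 103.32.0.0: MATCH
  /10 91.0.0.0: no
  /0 0.0.0.0: MATCH
Selected: next-hop 21.216.109.82 via eth2 (matched /11)


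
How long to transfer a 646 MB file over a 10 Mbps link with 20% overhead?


Effective throughput = 10 * (1 - 20/100) = 8 Mbps
File size in Mb = 646 * 8 = 5168 Mb
Time = 5168 / 8
Time = 646 seconds


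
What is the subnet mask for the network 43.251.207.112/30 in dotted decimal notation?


/30 means 30 network bits, 2 host bits
Binary: 11111111111111111111111111111100
Mask: 255.255.255.252


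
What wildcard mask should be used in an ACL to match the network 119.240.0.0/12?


Subnet mask: 255.240.0.0
Wildcard = 255.255.255.255 - subnet mask
255 - 255 = 0
255 - 240 = 15
255 - 0 = 255
255 - 0 = 255
Wildcard: 0.15.255.255


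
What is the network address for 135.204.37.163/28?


IP:   10000111.11001100.00100101.10100011
Mask: 11111111.11111111.11111111.11110000
AND operation:
Net:  10000111.11001100.00100101.10100000
Network: 135.204.37.160/28


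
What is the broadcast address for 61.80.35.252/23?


Network: 61.80.34.0/23
Host bits = 9
Set all host bits to 1:
Broadcast: 61.80.35.255


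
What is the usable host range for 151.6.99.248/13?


Network: 151.0.0.0
Broadcast: 151.7.255.255
First usable = network + 1
Last usable = broadcast - 1
Range: 151.0.0.1 to 151.7.255.254


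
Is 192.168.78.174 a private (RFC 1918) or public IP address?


RFC 1918 private ranges:
  10.0.0.0/8 (10.0.0.0 - 10.255.255.255)
  172.16.0.0/12 (172.16.0.0 - 172.31.255.255)
  192.168.0.0/16 (192.168.0.0 - 192.168.255.255)
Private (in 192.168.0.0/16)


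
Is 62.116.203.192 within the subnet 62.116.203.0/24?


Subnet network: 62.116.203.0
Test IP AND mask: 62.116.203.0
Yes, 62.116.203.192 is in 62.116.203.0/24


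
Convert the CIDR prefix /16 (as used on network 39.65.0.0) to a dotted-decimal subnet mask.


/16 means 16 network bits, 16 host bits
Binary: 11111111111111110000000000000000
Mask: 255.255.0.0


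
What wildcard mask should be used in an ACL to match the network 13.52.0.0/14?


Subnet mask: 255.252.0.0
Wildcard = 255.255.255.255 - subnet mask
255 - 255 = 0
255 - 252 = 3
255 - 0 = 255
255 - 0 = 255
Wildcard: 0.3.255.255


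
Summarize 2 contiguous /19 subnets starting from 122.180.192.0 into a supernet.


Original prefix: /19
Number of subnets: 2 = 2^1
New prefix = 19 - 1 = 18
Supernet: 122.180.192.0/18


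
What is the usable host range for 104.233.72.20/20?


Network: 104.233.64.0
Broadcast: 104.233.79.255
First usable = network + 1
Last usable = broadcast - 1
Range: 104.233.64.1 to 104.233.79.254


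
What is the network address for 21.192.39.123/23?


IP:   00010101.11000000.00100111.01111011
Mask: 11111111.11111111.11111110.00000000
AND operation:
Net:  00010101.11000000.00100110.00000000
Network: 21.192.38.0/23


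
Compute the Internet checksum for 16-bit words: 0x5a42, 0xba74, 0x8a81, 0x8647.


Sum all words (with carry folding):
+ 0x5a42 = 0x5a42
+ 0xba74 = 0x14b7
+ 0x8a81 = 0x9f38
+ 0x8647 = 0x2580
One's complement: ~0x2580
Checksum = 0xda7f


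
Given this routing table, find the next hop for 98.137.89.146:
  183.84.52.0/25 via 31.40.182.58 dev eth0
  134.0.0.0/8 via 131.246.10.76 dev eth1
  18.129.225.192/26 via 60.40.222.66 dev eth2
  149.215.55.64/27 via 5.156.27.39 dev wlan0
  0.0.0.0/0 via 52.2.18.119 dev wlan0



Longest prefix match for 98.137.89.146:
  /25 183.84.52.0: no
  /8 134.0.0.0: no
  /26 18.129.225.192: no
  /27 149.215.55.64: no
  /0 0.0.0.0: MATCH
Selected: next-hop 52.2.18.119 via wlan0 (matched /0)


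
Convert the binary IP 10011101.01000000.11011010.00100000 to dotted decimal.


10011101 = 157
01000000 = 64
11011010 = 218
00100000 = 32
IP: 157.64.218.32


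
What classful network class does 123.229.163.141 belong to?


First octet: 123
Binary: 01111011
0xxxxxxx -> Class A (1-126)
Class A, default mask 255.0.0.0 (/8)


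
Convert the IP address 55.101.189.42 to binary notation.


55 = 00110111
101 = 01100101
189 = 10111101
42 = 00101010
Binary: 00110111.01100101.10111101.00101010


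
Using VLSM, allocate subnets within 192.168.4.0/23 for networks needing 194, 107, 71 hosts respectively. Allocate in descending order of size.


194 hosts -> /24 (254 usable): 192.168.4.0/24
107 hosts -> /25 (126 usable): 192.168.5.0/25
71 hosts -> /25 (126 usable): 192.168.5.128/25
Allocation: 192.168.4.0/24 (194 hosts, 254 usable); 192.168.5.0/25 (107 hosts, 126 usable); 192.168.5.128/25 (71 hosts, 126 usable)


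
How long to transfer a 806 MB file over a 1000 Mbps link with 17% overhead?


Effective throughput = 1000 * (1 - 17/100) = 830 Mbps
File size in Mb = 806 * 8 = 6448 Mb
Time = 6448 / 830
Time = 7.7687 seconds


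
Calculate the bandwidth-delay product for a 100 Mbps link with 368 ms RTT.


BDP = bandwidth * RTT
= 100 Mbps * 368 ms
= 100 * 1e6 * 368 / 1000 bits
= 36800000 bits
= 4600000 bytes
= 4492.1875 KB
BDP = 36800000 bits (4600000 bytes)


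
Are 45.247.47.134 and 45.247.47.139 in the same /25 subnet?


Mask: 255.255.255.128
45.247.47.134 AND mask = 45.247.47.128
45.247.47.139 AND mask = 45.247.47.128
Yes, same subnet (45.247.47.128)


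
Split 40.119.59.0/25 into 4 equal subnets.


New prefix = 25 + 2 = 27
Each subnet has 32 addresses
  40.119.59.0/27
  40.119.59.32/27
  40.119.59.64/27
  40.119.59.96/27
Subnets: 40.119.59.0/27, 40.119.59.32/27, 40.119.59.64/27, 40.119.59.96/27


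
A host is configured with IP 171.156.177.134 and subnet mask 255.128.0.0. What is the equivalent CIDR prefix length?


Binary: 11111111.10000000.00000000.00000000
Count leading 1s
Prefix: /9


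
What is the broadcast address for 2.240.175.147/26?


Network: 2.240.175.128/26
Host bits = 6
Set all host bits to 1:
Broadcast: 2.240.175.191


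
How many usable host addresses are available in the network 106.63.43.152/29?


Host bits = 32 - 29 = 3
Total addresses = 2^3 = 8
Usable = total - 2 (network and broadcast)
Usable hosts: 6


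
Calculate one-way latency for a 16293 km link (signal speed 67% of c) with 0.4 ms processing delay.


Speed = 0.67 * 3e5 km/s = 201000 km/s
Propagation delay = 16293 / 201000 = 0.0811 s = 81.0597 ms
Processing delay = 0.4 ms
Total one-way latency = 81.4597 ms


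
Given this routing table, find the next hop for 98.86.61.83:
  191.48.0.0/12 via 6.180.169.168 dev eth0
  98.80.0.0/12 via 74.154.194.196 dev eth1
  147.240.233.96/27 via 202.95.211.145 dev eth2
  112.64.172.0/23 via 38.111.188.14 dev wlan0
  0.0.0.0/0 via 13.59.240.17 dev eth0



Longest prefix match for 98.86.61.83:
  /12 191.48.0.0: no
  /12 98.80.0.0: MATCH
  /27 147.240.233.96: no
  /23 112.64.172.0: no
  /0 0.0.0.0: MATCH
Selected: next-hop 74.154.194.196 via eth1 (matched /12)


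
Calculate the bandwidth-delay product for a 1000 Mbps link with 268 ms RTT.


BDP = bandwidth * RTT
= 1000 Mbps * 268 ms
= 1000 * 1e6 * 268 / 1000 bits
= 268000000 bits
= 33500000 bytes
= 32714.8438 KB
BDP = 268000000 bits (33500000 bytes)


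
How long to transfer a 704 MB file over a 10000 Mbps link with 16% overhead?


Effective throughput = 10000 * (1 - 16/100) = 8400 Mbps
File size in Mb = 704 * 8 = 5632 Mb
Time = 5632 / 8400
Time = 0.6705 seconds


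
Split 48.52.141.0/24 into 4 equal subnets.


New prefix = 24 + 2 = 26
Each subnet has 64 addresses
  48.52.141.0/26
  48.52.141.64/26
  48.52.141.128/26
  48.52.141.192/26
Subnets: 48.52.141.0/26, 48.52.141.64/26, 48.52.141.128/26, 48.52.141.192/26


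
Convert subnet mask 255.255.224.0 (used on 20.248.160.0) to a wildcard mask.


Subnet mask: 255.255.224.0
Wildcard = 255.255.255.255 - subnet mask
255 - 255 = 0
255 - 255 = 0
255 - 224 = 31
255 - 0 = 255
Wildcard: 0.0.31.255


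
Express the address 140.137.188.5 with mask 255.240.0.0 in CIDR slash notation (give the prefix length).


Binary: 11111111.11110000.00000000.00000000
Count leading 1s
Prefix: /12


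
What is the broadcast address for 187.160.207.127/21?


Network: 187.160.200.0/21
Host bits = 11
Set all host bits to 1:
Broadcast: 187.160.207.255


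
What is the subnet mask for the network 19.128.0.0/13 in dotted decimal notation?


/13 means 13 network bits, 19 host bits
Binary: 11111111111110000000000000000000
Mask: 255.248.0.0


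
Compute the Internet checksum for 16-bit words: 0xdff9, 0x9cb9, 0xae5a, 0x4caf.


Sum all words (with carry folding):
+ 0xdff9 = 0xdff9
+ 0x9cb9 = 0x7cb3
+ 0xae5a = 0x2b0e
+ 0x4caf = 0x77bd
One's complement: ~0x77bd
Checksum = 0x8842


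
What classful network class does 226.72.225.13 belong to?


First octet: 226
Binary: 11100010
1110xxxx -> Class D (224-239)
Class D (multicast), default mask N/A


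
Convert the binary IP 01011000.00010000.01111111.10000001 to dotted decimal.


01011000 = 88
00010000 = 16
01111111 = 127
10000001 = 129
IP: 88.16.127.129
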